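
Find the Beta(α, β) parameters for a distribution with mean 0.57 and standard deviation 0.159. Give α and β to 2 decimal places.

First σ² = 0.025281. Setting α = μn, β = (1−μ)n with n = α+β,
μ(1−μ)/(n+1) = 0.025281 ⇒ n+1 = 0.2451/0.025281 = 9.6950 ⇒ n = 8.6950.
Hence α = 0.57×8.6950 = 4.96, β = 0.43×8.6950 = 3.74.

α = 4.96, β = 3.74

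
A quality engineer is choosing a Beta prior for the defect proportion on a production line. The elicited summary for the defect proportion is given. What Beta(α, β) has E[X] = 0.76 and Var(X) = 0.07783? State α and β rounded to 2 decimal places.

α = 1.02, β = 0.32

By moment matching, α+β = μ(1−μ)/σ² − 1 = (0.76·0.24)/0.07783 − 1 = 2.3436 − 1 = 1.3436.
Since α/(α+β) = μ, α = 0.76·1.3436 = 1.02 and β = 0.24·1.3436 = 0.32.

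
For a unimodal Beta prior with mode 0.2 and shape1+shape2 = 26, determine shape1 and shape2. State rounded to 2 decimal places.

shape1 = 5.80, shape2 = 20.20

For shape1,shape2>1 the mode is (shape1−1)/(shape1+shape2−2), so shape1 = mode·(κ−2)+1 = 0.2×24+1 = 5.80.
And shape2 = (1−mode)·(κ−2)+1 = 0.8×24+1 = 20.20.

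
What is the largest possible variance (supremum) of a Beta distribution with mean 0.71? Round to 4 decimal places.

Var = μ(1−μ)/(α+β+1), which approaches μ(1−μ) as α+β → 0.
So the supremum is μ(1−μ) = 0.71×0.29 = 0.2059.

0.2059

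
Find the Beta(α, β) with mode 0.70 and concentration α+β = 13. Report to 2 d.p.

α = 8.70, β = 4.30

Since the density peak of Beta(α,β) is at (α−1)/(α+β−2),
α = 1 + 0.70(13−2) = 8.70 and β = 13 − 8.70 = 4.30.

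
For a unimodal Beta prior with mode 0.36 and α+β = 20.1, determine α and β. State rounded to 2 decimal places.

For α,β>1 the mode is (α−1)/(α+β−2), so α = mode·(κ−2)+1 = 0.36×18.1+1 = 7.52.
And β = (1−mode)·(κ−2)+1 = 0.64×18.1+1 = 12.58.

α = 7.52, β = 12.58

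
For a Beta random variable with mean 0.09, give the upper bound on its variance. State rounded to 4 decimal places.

0.0819

For fixed mean μ the Beta variance is μ(1−μ)/(α+β+1), increasing as α+β decreases.
Its least upper bound (not attained) is μ(1−μ) = 0.09·0.91 = 0.0819.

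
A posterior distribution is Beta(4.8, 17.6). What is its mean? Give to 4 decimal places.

0.2143

E[X] = α/(α+β) = 4.8/22.4 = 0.2143.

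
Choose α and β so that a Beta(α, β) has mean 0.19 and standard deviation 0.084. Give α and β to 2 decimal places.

α = 3.95, β = 16.86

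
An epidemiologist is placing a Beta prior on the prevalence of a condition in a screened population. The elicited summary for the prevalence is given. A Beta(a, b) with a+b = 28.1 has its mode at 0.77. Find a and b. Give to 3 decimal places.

a = 21.097, b = 7.003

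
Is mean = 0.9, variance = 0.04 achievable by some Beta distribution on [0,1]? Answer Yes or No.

Yes

A Beta with mean μ has variance μ(1−μ)/(α+β+1) < μ(1−μ).
Here μ(1−μ) = 0.9×0.1 = 0.09, and 0.04 < 0.09.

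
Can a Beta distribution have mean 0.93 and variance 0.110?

The Beta variance bound is σ² < μ(1−μ).
Here μ(1−μ) = 0.93×0.07 = 0.0651, and 0.110 ≥ 0.0651.

No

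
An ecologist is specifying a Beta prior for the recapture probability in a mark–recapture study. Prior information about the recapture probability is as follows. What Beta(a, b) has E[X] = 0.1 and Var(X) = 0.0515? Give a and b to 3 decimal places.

Write ν = a+b; then a = μν and Var = μ(1−μ)/(ν+1).
ν = μ(1−μ)/Var − 1 = 0.09/0.0515 − 1 = 0.7476.
a = 0.1·0.7476 = 0.075, b = 0.9·0.7476 = 0.673.

a = 0.075, b = 0.673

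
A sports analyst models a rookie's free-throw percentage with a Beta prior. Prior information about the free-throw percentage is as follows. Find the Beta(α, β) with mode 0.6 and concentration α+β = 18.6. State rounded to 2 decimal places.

α = 10.96, β = 7.64

For α,β>1 the mode is (α−1)/(α+β−2), so α = mode·(κ−2)+1 = 0.6×16.6+1 = 10.96.
And β = (1−mode)·(κ−2)+1 = 0.4×16.6+1 = 7.64.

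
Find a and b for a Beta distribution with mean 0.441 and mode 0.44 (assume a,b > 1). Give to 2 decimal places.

Let s = a+b. Mean gives a = μs = 0.441s; mode gives (a−1)/(s−2) = 0.44.
Substituting: 0.441s − 1 = 0.44(s−2) = 0.44s − 0.88, so 0.001s = 0.12 and s = 120.0000.
Then a = 0.441×120.0000 = 52.92 and b = s−a = 67.08.

a = 52.92, b = 67.08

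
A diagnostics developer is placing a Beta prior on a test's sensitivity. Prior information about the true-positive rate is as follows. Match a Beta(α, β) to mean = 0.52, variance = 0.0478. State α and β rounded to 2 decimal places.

α = 2.20, β = 2.03

Write ν = α+β; then α = μν and Var = μ(1−μ)/(ν+1).
ν = μ(1−μ)/Var − 1 = 0.2496/0.0478 − 1 = 4.2218.
α = 0.52·4.2218 = 2.20, β = 0.48·4.2218 = 2.03.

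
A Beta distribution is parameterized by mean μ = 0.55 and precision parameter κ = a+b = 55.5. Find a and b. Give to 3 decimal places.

a = 30.525, b = 24.975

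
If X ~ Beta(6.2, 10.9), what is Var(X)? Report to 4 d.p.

Var = αβ/[(α+β)²(α+β+1)] = (6.2×10.9)/(17.1²×18.1) = 67.58/5292.621 = 0.0128.

0.0128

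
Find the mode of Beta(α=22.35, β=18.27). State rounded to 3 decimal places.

The density x^(α−1)(1−x)^(β−1) is maximised at (α−1)/(α+β−2) = 21.35/38.62 = 0.553.

0.553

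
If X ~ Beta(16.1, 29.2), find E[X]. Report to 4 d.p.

E[X] = α/(α+β) = 16.1/45.3 = 0.3554.

0.3554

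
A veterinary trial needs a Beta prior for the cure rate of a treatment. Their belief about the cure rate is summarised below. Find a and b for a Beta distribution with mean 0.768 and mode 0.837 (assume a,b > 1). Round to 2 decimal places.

Let s = a+b. Mean gives a = μs = 0.768s; mode gives (a−1)/(s−2) = 0.837.
Substituting: 0.768s − 1 = 0.837(s−2) = 0.837s − 1.674, so -0.069s = -0.674 and s = 9.7681.
Then a = 0.768×9.7681 = 7.50 and b = s−a = 2.27.

a = 7.50, b = 2.27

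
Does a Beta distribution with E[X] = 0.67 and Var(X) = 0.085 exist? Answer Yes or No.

The Beta variance bound is σ² < μ(1−μ).
Here μ(1−μ) = 0.67×0.33 = 0.2211, and 0.085 < 0.2211.

Yes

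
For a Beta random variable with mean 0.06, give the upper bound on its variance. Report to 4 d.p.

0.0564

Var = μ(1−μ)/(α+β+1), which approaches μ(1−μ) as α+β → 0.
So the supremum is μ(1−μ) = 0.06×0.94 = 0.0564.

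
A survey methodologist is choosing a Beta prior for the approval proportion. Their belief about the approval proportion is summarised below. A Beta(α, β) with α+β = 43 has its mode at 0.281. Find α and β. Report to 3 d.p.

Mode = (α−1)/(κ−2) with κ = α+β, so α−1 = 0.281·41 = 11.521.
α = 12.521; β = κ − α = 30.479.

α = 12.521, β = 30.479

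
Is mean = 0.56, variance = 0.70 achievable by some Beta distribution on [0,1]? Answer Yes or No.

No

For any Beta, Var(X) < E[X]·(1−E[X]).
Here μ(1−μ) = 0.56×0.44 = 0.2464, and 0.70 ≥ 0.2464.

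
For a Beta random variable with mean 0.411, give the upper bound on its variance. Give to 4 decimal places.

For fixed mean μ the Beta variance is μ(1−μ)/(α+β+1), increasing as α+β decreases.
Its least upper bound (not attained) is μ(1−μ) = 0.411·0.589 = 0.2421.

0.2421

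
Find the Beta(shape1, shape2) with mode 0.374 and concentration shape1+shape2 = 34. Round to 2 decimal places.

For shape1,shape2>1 the mode is (shape1−1)/(shape1+shape2−2), so shape1 = mode·(κ−2)+1 = 0.374×32+1 = 12.97.
And shape2 = (1−mode)·(κ−2)+1 = 0.626×32+1 = 21.03.

shape1 = 12.97, shape2 = 21.03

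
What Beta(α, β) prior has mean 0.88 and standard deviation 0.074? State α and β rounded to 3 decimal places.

α = 16.090, β = 2.194

First σ² = 0.005476. Setting α = μn, β = (1−μ)n with n = α+β,
μ(1−μ)/(n+1) = 0.005476 ⇒ n+1 = 0.1056/0.005476 = 19.2841 ⇒ n = 18.2841.
Hence α = 0.88×18.2841 = 16.090, β = 0.12×18.2841 = 2.194.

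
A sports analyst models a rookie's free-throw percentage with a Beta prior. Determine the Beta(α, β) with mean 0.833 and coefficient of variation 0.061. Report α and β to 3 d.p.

α = 44.047, β = 8.831

σ = CV·μ = 0.061×0.833 = 0.05081, so σ² = 0.002582.
s+1 = μ(1−μ)/σ² = 0.139111/0.002582 = 53.8780, so s = α+β = 52.8780.
α = μs = 44.047, β = (1−μ)s = 8.831.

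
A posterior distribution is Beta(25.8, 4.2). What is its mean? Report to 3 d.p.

The Beta mean is α/(α+β) = 25.8/(25.8+4.2) = 0.860.

0.860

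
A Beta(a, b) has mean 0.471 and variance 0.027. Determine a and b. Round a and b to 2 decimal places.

a = 3.88, b = 4.35

By moment matching, a+b = μ(1−μ)/σ² − 1 = (0.471·0.529)/0.027 − 1 = 9.2281 − 1 = 8.2281.
Since a/(a+b) = μ, a = 0.471·8.2281 = 3.88 and b = 0.529·8.2281 = 4.35.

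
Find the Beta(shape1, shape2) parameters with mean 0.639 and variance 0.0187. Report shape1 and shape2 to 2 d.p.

Write ν = shape1+shape2; then shape1 = μν and Var = μ(1−μ)/(ν+1).
ν = μ(1−μ)/Var − 1 = 0.230679/0.0187 − 1 = 11.3358.
shape1 = 0.639·11.3358 = 7.24, shape2 = 0.361·11.3358 = 4.09.

shape1 = 7.24, shape2 = 4.09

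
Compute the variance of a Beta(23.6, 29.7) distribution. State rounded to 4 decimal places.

0.0045

μ = 23.6/53.3 = 0.442777; Var = μ(1−μ)/(α+β+1) = 0.2467255/54.3 = 0.0045.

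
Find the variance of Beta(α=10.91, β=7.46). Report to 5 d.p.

0.01245

Var = αβ/[(α+β)²(α+β+1)] = (10.91×7.46)/(18.37²×19.37) = 81.3886/6536.540153 = 0.01245.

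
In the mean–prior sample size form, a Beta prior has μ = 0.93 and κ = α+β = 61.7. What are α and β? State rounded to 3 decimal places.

Split κ in proportion μ : (1−μ): α = 0.93·61.7 = 57.381, β = 61.7 − 57.381 = 4.319.

α = 57.381, β = 4.319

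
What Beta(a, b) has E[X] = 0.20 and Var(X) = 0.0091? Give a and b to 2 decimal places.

By moment matching, a+b = μ(1−μ)/σ² − 1 = (0.20·0.80)/0.0091 − 1 = 17.5824 − 1 = 16.5824.
Since a/(a+b) = μ, a = 0.20·16.5824 = 3.32 and b = 0.80·16.5824 = 13.27.

a = 3.32, b = 13.27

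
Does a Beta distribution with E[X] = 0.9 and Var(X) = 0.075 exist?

Yes

For any Beta, Var(X) < E[X]·(1−E[X]).
Here μ(1−μ) = 0.9×0.1 = 0.09, and 0.075 < 0.09.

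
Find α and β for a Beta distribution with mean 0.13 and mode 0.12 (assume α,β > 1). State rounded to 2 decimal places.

α = 9.88, β = 66.12

With s = α+β: μ = α/s and mode = (α−1)/(s−2). Eliminating α = μs,
μs − 1 = m(s−2) ⇒ s(μ−m) = 1−2m ⇒ s = 0.76/0.01 = 76.0000.
So α = μs = 9.88, β = (1−μ)s = 66.12.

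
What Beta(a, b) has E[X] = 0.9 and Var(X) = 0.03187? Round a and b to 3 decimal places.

Write ν = a+b; then a = μν and Var = μ(1−μ)/(ν+1).
ν = μ(1−μ)/Var − 1 = 0.09/0.03187 − 1 = 1.8240.
a = 0.9·1.8240 = 1.642, b = 0.1·1.8240 = 0.182.

a = 1.642, b = 0.182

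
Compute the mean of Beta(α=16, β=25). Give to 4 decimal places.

0.3902

E[X] = α/(α+β) = 16/41 = 0.3902.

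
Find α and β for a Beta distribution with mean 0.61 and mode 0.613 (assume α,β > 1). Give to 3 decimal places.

α = 45.953, β = 29.380

Let s = α+β. Mean gives α = μs = 0.61s; mode gives (α−1)/(s−2) = 0.613.
Substituting: 0.61s − 1 = 0.613(s−2) = 0.613s − 1.226, so -0.003s = -0.226 and s = 75.3333.
Then α = 0.61×75.3333 = 45.953 and β = s−α = 29.380.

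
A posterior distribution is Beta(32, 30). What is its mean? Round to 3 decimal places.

The Beta mean is α/(α+β) = 32/(32+30) = 0.516.

0.516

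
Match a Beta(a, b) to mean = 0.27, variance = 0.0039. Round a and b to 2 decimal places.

By moment matching, a+b = μ(1−μ)/σ² − 1 = (0.27·0.73)/0.0039 − 1 = 50.5385 − 1 = 49.5385.
Since a/(a+b) = μ, a = 0.27·49.5385 = 13.38 and b = 0.73·49.5385 = 36.16.

a = 13.38, b = 36.16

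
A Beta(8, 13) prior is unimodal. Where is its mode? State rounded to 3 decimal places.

0.368

The density x^(α−1)(1−x)^(β−1) is maximised at (α−1)/(α+β−2) = 7/19 = 0.368.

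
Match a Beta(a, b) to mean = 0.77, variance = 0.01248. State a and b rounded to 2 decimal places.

a = 10.16, b = 3.03

Let s = a+b. The Beta variance is μ(1−μ)/(s+1).
So s+1 = μ(1−μ)/σ² = (0.77×0.23)/0.01248 = 0.1771/0.01248 = 14.1907, giving s = 13.1907.
Then a = μs = 0.77×13.1907 = 10.16 and b = (1−μ)s = 0.23×13.1907 = 3.03.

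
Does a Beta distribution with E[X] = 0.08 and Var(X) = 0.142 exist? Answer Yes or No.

The Beta variance bound is σ² < μ(1−μ).
Here μ(1−μ) = 0.08×0.92 = 0.0736, and 0.142 ≥ 0.0736.

No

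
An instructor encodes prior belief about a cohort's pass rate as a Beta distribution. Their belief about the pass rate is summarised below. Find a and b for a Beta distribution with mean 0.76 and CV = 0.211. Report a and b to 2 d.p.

a = 4.63, b = 1.46

σ = CV·μ = 0.211×0.76 = 0.16036, so σ² = 0.025715.
s+1 = μ(1−μ)/σ² = 0.1824/0.025715 = 7.0930, so s = a+b = 6.0930.
a = μs = 4.63, b = (1−μ)s = 1.46.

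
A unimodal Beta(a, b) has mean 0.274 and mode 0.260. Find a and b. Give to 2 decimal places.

a = 9.39, b = 24.89

With s = a+b: μ = a/s and mode = (a−1)/(s−2). Eliminating a = μs,
μs − 1 = m(s−2) ⇒ s(μ−m) = 1−2m ⇒ s = 0.480/0.014 = 34.2857.
So a = μs = 9.39, b = (1−μ)s = 24.89.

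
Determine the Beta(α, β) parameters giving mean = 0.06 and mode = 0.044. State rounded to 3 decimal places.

α = 3.420, β = 53.580

Let s = α+β. Mean gives α = μs = 0.06s; mode gives (α−1)/(s−2) = 0.044.
Substituting: 0.06s − 1 = 0.044(s−2) = 0.044s − 0.088, so 0.016s = 0.912 and s = 57.0000.
Then α = 0.06×57.0000 = 3.420 and β = s−α = 53.580.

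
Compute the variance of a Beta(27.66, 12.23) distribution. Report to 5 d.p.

α+β = 39.89 and αβ = 338.2818, so Var = αβ/[(α+β)²(α+β+1)] = 338.2818/65064.662769 = 0.00520.

0.00520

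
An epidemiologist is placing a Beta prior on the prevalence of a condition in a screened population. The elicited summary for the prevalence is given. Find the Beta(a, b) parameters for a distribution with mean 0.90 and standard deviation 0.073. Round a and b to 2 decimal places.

a = 14.30, b = 1.59

Variance = 0.073² = 0.005329. The moment-matching identity a+b = μ(1−μ)/Var − 1 gives
a+b = 0.0900/0.005329 − 1 = 15.8887, so a = μ·15.8887 = 14.30 and b = (1−μ)·15.8887 = 1.59.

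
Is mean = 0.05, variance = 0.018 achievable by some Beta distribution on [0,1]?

A Beta with mean μ has variance μ(1−μ)/(α+β+1) < μ(1−μ).
Here μ(1−μ) = 0.05×0.95 = 0.0475, and 0.018 < 0.0475.

Yes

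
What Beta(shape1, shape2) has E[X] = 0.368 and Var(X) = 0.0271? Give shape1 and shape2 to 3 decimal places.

Let s = shape1+shape2. The Beta variance is μ(1−μ)/(s+1).
So s+1 = μ(1−μ)/σ² = (0.368×0.632)/0.0271 = 0.232576/0.0271 = 8.5821, giving s = 7.5821.
Then shape1 = μs = 0.368×7.5821 = 2.790 and shape2 = (1−μ)s = 0.632×7.5821 = 4.792.

shape1 = 2.790, shape2 = 4.792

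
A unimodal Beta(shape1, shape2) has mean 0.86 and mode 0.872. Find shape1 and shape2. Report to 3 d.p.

shape1 = 53.320, shape2 = 8.680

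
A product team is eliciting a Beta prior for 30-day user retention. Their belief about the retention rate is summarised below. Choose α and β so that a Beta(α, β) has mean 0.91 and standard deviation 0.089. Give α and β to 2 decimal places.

σ² = 0.089² = 0.007921.
With s = α+β, Var = μ(1−μ)/(s+1), so s+1 = (0.91×0.09)/0.007921 = 10.3396 and s = 9.3396.
α = μs = 8.50, β = (1−μ)s = 0.84.

α = 8.50, β = 0.84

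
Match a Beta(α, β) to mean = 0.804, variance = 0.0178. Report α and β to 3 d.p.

α = 6.314, β = 1.539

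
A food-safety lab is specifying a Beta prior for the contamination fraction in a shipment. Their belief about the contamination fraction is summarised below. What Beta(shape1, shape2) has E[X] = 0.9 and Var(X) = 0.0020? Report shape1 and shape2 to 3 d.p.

shape1 = 39.600, shape2 = 4.400

Write ν = shape1+shape2; then shape1 = μν and Var = μ(1−μ)/(ν+1).
ν = μ(1−μ)/Var − 1 = 0.09/0.0020 − 1 = 44.0000.
shape1 = 0.9·44.0000 = 39.600, shape2 = 0.1·44.0000 = 4.400.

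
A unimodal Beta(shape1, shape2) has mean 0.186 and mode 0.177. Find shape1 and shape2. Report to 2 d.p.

shape1 = 13.35, shape2 = 58.43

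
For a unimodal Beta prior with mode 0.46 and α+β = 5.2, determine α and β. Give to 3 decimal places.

Mode = (α−1)/(κ−2) with κ = α+β, so α−1 = 0.46·3.2 = 1.472.
α = 2.472; β = κ − α = 2.728.

α = 2.472, β = 2.728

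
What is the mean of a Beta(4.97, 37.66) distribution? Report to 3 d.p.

The Beta mean is α/(α+β) = 4.97/(4.97+37.66) = 0.117.

0.117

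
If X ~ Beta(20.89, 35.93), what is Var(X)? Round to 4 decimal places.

Var = αβ/[(α+β)²(α+β+1)] = (20.89×35.93)/(56.82²×57.82) = 750.5777/186672.586968 = 0.0040.

0.0040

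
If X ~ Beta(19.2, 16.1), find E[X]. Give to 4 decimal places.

E[X] = α/(α+β) = 19.2/35.3 = 0.5439.

0.5439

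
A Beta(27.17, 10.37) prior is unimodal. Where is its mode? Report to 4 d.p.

The density x^(α−1)(1−x)^(β−1) is maximised at (α−1)/(α+β−2) = 26.17/35.54 = 0.7364.

0.7364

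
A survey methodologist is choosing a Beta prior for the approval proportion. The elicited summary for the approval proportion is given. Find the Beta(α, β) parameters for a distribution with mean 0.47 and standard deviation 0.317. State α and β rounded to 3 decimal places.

α = 0.695, β = 0.784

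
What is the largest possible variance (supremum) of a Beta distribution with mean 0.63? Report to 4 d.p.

0.2331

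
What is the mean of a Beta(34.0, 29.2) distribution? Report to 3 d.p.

0.538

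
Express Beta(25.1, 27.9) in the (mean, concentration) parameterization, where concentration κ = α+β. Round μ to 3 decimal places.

κ = α+β = 25.1+27.9 = 53.0; μ = α/κ = 25.1/53.0 = 0.474.

μ = 0.474, κ = 53.0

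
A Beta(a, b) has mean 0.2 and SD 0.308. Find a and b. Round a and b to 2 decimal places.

First σ² = 0.094864. Setting a = μn, b = (1−μ)n with n = a+b,
μ(1−μ)/(n+1) = 0.094864 ⇒ n+1 = 0.16/0.094864 = 1.6866 ⇒ n = 0.6866.
Hence a = 0.2×0.6866 = 0.14, b = 0.8×0.6866 = 0.55.

a = 0.14, b = 0.55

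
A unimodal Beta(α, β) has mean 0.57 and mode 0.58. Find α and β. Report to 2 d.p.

Let s = α+β. Mean gives α = μs = 0.57s; mode gives (α−1)/(s−2) = 0.58.
Substituting: 0.57s − 1 = 0.58(s−2) = 0.58s − 1.16, so -0.01s = -0.16 and s = 16.0000.
Then α = 0.57×16.0000 = 9.12 and β = s−α = 6.88.

α = 9.12, β = 6.88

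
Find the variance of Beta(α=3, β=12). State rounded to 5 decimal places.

0.01000

μ = 3/15 = 0.200000; Var = μ(1−μ)/(α+β+1) = 0.1600000/16 = 0.01000.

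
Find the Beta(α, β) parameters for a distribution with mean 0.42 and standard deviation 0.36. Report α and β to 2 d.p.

Variance = 0.36² = 0.1296. The moment-matching identity α+β = μ(1−μ)/Var − 1 gives
α+β = 0.2436/0.1296 − 1 = 0.8796, so α = μ·0.8796 = 0.37 and β = (1−μ)·0.8796 = 0.51.

α = 0.37, β = 0.51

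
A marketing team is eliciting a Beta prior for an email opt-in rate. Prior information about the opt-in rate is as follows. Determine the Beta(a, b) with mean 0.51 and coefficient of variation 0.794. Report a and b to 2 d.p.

a = 0.27, b = 0.26

σ = CV·μ = 0.794×0.51 = 0.40494, so σ² = 0.163976.
s+1 = μ(1−μ)/σ² = 0.2499/0.163976 = 1.5240, so s = a+b = 0.5240.
a = μs = 0.27, b = (1−μ)s = 0.26.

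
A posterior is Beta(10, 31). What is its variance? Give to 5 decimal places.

0.00439

μ = 10/41 = 0.243902; Var = μ(1−μ)/(α+β+1) = 0.1844140/42 = 0.00439.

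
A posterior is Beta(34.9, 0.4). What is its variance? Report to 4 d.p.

0.0003

Var = αβ/[(α+β)²(α+β+1)] = (34.9×0.4)/(35.3²×36.3) = 13.96/45233.067 = 0.0003.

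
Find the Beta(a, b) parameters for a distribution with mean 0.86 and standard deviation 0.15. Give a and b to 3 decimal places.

First σ² = 0.0225. Setting a = μn, b = (1−μ)n with n = a+b,
μ(1−μ)/(n+1) = 0.0225 ⇒ n+1 = 0.1204/0.0225 = 5.3511 ⇒ n = 4.3511.
Hence a = 0.86×4.3511 = 3.742, b = 0.14×4.3511 = 0.609.

a = 3.742, b = 0.609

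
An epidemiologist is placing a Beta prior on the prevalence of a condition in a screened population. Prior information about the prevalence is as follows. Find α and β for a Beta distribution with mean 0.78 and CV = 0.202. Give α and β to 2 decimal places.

α = 4.61, β = 1.30

σ = CV·μ = 0.202×0.78 = 0.15756, so σ² = 0.024825.
s+1 = μ(1−μ)/σ² = 0.1716/0.024825 = 6.9123, so s = α+β = 5.9123.
α = μs = 4.61, β = (1−μ)s = 1.30.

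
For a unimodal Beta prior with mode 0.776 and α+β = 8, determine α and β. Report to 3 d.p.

For α,β>1 the mode is (α−1)/(α+β−2), so α = mode·(κ−2)+1 = 0.776×6+1 = 5.656.
And β = (1−mode)·(κ−2)+1 = 0.224×6+1 = 2.344.

α = 5.656, β = 2.344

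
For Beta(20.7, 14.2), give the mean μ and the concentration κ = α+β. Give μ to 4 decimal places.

μ = 0.5931, κ = 34.9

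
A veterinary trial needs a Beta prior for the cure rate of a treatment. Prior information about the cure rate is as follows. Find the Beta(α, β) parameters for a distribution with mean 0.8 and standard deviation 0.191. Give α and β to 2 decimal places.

First σ² = 0.036481. Setting α = μn, β = (1−μ)n with n = α+β,
μ(1−μ)/(n+1) = 0.036481 ⇒ n+1 = 0.16/0.036481 = 4.3858 ⇒ n = 3.3858.
Hence α = 0.8×3.3858 = 2.71, β = 0.2×3.3858 = 0.68.

α = 2.71, β = 0.68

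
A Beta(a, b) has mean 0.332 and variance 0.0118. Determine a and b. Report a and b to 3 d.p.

Write ν = a+b; then a = μν and Var = μ(1−μ)/(ν+1).
ν = μ(1−μ)/Var − 1 = 0.221776/0.0118 − 1 = 17.7946.
a = 0.332·17.7946 = 5.908, b = 0.668·17.7946 = 11.887.

a = 5.908, b = 11.887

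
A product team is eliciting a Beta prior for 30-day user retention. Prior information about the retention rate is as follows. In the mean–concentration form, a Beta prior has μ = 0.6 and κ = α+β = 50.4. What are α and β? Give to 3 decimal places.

α = μκ = 0.6×50.4 = 30.240 and β = (1−μ)κ = 0.4×50.4 = 20.160.

α = 30.240, β = 20.160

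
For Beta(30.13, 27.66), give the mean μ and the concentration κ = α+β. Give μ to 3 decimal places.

κ = α+β = 30.13+27.66 = 57.79; μ = α/κ = 30.13/57.79 = 0.521.

μ = 0.521, κ = 57.79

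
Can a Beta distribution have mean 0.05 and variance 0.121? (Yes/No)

The Beta variance bound is σ² < μ(1−μ).
Here μ(1−μ) = 0.05×0.95 = 0.0475, and 0.121 ≥ 0.0475.

No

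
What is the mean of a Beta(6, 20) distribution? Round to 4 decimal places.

0.2308

The Beta mean is α/(α+β) = 6/(6+20) = 0.2308.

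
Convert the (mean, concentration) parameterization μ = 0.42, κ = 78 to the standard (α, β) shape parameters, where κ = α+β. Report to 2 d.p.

Split κ in proportion μ : (1−μ): α = 0.42·78 = 32.76, β = 78 − 32.76 = 45.24.

α = 32.76, β = 45.24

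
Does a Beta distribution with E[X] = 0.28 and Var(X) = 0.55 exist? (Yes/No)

No

For any Beta, Var(X) < E[X]·(1−E[X]).
Here μ(1−μ) = 0.28×0.72 = 0.2016, and 0.55 ≥ 0.2016.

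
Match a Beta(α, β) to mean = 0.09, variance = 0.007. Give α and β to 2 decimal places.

α = 0.96, β = 9.74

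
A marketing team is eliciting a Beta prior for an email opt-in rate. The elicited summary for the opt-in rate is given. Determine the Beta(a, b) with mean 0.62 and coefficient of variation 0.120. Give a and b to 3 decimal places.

σ = CV·μ = 0.120×0.62 = 0.07440, so σ² = 0.005535.
s+1 = μ(1−μ)/σ² = 0.2356/0.005535 = 42.5627, so s = a+b = 41.5627.
a = μs = 25.769, b = (1−μ)s = 15.794.

a = 25.769, b = 15.794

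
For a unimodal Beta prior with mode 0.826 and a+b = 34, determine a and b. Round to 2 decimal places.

Mode = (a−1)/(κ−2) with κ = a+b, so a−1 = 0.826·32 = 26.43.
a = 27.43; b = κ − a = 6.57.

a = 27.43, b = 6.57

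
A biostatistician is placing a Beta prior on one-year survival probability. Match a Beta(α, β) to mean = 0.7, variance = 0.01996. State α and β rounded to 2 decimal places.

Write ν = α+β; then α = μν and Var = μ(1−μ)/(ν+1).
ν = μ(1−μ)/Var − 1 = 0.21/0.01996 − 1 = 9.5210.
α = 0.7·9.5210 = 6.66, β = 0.3·9.5210 = 2.86.

α = 6.66, β = 2.86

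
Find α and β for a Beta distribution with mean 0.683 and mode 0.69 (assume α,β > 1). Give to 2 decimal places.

α = 37.08, β = 17.21

With s = α+β: μ = α/s and mode = (α−1)/(s−2). Eliminating α = μs,
μs − 1 = m(s−2) ⇒ s(μ−m) = 1−2m ⇒ s = -0.38/-0.007 = 54.2857.
So α = μs = 37.08, β = (1−μ)s = 17.21.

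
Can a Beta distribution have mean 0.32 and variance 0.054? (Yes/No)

Yes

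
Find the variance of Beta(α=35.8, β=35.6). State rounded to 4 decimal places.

0.0035

Var = αβ/[(α+β)²(α+β+1)] = (35.8×35.6)/(71.4²×72.4) = 1274.48/369092.304 = 0.0035.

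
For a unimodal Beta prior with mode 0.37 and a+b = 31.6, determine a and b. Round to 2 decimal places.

a = 11.95, b = 19.65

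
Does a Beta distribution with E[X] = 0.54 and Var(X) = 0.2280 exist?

For any Beta, Var(X) < E[X]·(1−E[X]).
Here μ(1−μ) = 0.54×0.46 = 0.2484, and 0.2280 < 0.2484.

Yes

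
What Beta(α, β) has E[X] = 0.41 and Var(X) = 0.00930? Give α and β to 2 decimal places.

Write ν = α+β; then α = μν and Var = μ(1−μ)/(ν+1).
ν = μ(1−μ)/Var − 1 = 0.2419/0.00930 − 1 = 25.0108.
α = 0.41·25.0108 = 10.25, β = 0.59·25.0108 = 14.76.

α = 10.25, β = 14.76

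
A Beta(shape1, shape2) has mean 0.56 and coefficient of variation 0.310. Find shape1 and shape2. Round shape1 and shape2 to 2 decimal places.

Var = (CV·μ)² = (0.310×0.56)² = 0.030137.
shape1+shape2 = μ(1−μ)/Var − 1 = 0.2464/0.030137 − 1 = 7.1760.
Thus shape1 = 0.56·7.1760 = 4.02 and shape2 = 0.44·7.1760 = 3.16.

shape1 = 4.02, shape2 = 3.16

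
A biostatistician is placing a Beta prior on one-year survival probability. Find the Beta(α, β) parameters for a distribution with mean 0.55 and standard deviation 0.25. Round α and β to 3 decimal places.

First σ² = 0.0625. Setting α = μn, β = (1−μ)n with n = α+β,
μ(1−μ)/(n+1) = 0.0625 ⇒ n+1 = 0.2475/0.0625 = 3.9600 ⇒ n = 2.9600.
Hence α = 0.55×2.9600 = 1.628, β = 0.45×2.9600 = 1.332.

α = 1.628, β = 1.332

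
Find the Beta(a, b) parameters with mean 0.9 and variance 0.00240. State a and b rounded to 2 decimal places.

a = 32.85, b = 3.65

By moment matching, a+b = μ(1−μ)/σ² − 1 = (0.9·0.1)/0.00240 − 1 = 37.5000 − 1 = 36.5000.
Since a/(a+b) = μ, a = 0.9·36.5000 = 32.85 and b = 0.1·36.5000 = 3.65.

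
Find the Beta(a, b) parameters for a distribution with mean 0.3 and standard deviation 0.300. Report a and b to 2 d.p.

a = 0.40, b = 0.93

σ² = 0.300² = 0.090000.
With s = a+b, Var = μ(1−μ)/(s+1), so s+1 = (0.3×0.7)/0.090000 = 2.3333 and s = 1.3333.
a = μs = 0.40, b = (1−μ)s = 0.93.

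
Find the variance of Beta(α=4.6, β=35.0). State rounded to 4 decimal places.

0.0025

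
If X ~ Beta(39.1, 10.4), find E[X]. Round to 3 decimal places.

E[X] = α/(α+β) = 39.1/49.5 = 0.790.

0.790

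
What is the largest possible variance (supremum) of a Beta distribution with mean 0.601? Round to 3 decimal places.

Var = μ(1−μ)/(α+β+1), which approaches μ(1−μ) as α+β → 0.
So the supremum is μ(1−μ) = 0.601×0.399 = 0.240.

0.240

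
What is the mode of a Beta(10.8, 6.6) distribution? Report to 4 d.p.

The density x^(α−1)(1−x)^(β−1) is maximised at (α−1)/(α+β−2) = 9.8/15.4 = 0.6364.

0.6364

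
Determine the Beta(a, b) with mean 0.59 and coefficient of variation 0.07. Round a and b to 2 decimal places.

Var = (CV·μ)² = (0.07×0.59)² = 0.001706.
a+b = μ(1−μ)/Var − 1 = 0.2419/0.001706 − 1 = 140.8194.
Thus a = 0.59·140.8194 = 83.08 and b = 0.41·140.8194 = 57.74.

a = 83.08, b = 57.74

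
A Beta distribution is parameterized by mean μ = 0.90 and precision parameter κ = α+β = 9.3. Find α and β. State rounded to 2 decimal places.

α = 8.37, β = 0.93

α = μκ = 0.90×9.3 = 8.37 and β = (1−μ)κ = 0.10×9.3 = 0.93.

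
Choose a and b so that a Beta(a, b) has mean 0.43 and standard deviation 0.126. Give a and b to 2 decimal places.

a = 6.21, b = 8.23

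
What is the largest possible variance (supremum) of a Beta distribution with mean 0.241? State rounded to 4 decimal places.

0.1829

For fixed mean μ the Beta variance is μ(1−μ)/(α+β+1), increasing as α+β decreases.
Its least upper bound (not attained) is μ(1−μ) = 0.241·0.759 = 0.1829.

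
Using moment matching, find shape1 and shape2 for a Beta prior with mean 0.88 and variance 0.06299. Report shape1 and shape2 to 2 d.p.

Let s = shape1+shape2. The Beta variance is μ(1−μ)/(s+1).
So s+1 = μ(1−μ)/σ² = (0.88×0.12)/0.06299 = 0.1056/0.06299 = 1.6765, giving s = 0.6765.
Then shape1 = μs = 0.88×0.6765 = 0.60 and shape2 = (1−μ)s = 0.12×0.6765 = 0.08.

shape1 = 0.60, shape2 = 0.08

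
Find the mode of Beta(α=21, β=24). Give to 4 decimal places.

The density x^(α−1)(1−x)^(β−1) is maximised at (α−1)/(α+β−2) = 20/43 = 0.4651.

0.4651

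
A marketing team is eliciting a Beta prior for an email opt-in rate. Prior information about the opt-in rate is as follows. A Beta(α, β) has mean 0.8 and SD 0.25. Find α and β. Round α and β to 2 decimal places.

α = 1.25, β = 0.31

σ² = 0.25² = 0.0625.
With s = α+β, Var = μ(1−μ)/(s+1), so s+1 = (0.8×0.2)/0.0625 = 2.5600 and s = 1.5600.
α = μs = 1.25, β = (1−μ)s = 0.31.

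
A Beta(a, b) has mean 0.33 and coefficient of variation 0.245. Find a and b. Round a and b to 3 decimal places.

a = 10.832, b = 21.992

σ = CV·μ = 0.245×0.33 = 0.08085, so σ² = 0.006537.
s+1 = μ(1−μ)/σ² = 0.2211/0.006537 = 33.8243, so s = a+b = 32.8243.
a = μs = 10.832, b = (1−μ)s = 21.992.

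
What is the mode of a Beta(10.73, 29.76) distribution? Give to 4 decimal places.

With α,β > 1, mode = (α−1)/(α+β−2) = 9.73/38.49 = 0.2528.

0.2528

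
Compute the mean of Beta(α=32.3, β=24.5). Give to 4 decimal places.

0.5687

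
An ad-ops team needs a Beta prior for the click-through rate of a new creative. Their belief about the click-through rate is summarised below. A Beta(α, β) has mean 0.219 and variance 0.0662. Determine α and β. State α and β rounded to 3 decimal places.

α = 0.347, β = 1.237

By moment matching, α+β = μ(1−μ)/σ² − 1 = (0.219·0.781)/0.0662 − 1 = 2.5837 − 1 = 1.5837.
Since α/(α+β) = μ, α = 0.219·1.5837 = 0.347 and β = 0.781·1.5837 = 1.237.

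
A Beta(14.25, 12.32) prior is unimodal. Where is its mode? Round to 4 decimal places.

The density x^(α−1)(1−x)^(β−1) is maximised at (α−1)/(α+β−2) = 13.25/24.57 = 0.5393.

0.5393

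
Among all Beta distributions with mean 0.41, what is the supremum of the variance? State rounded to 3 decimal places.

Var = μ(1−μ)/(α+β+1), which approaches μ(1−μ) as α+β → 0.
So the supremum is μ(1−μ) = 0.41×0.59 = 0.242.

0.242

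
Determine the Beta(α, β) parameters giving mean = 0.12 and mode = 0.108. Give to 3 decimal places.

Let s = α+β. Mean gives α = μs = 0.12s; mode gives (α−1)/(s−2) = 0.108.
Substituting: 0.12s − 1 = 0.108(s−2) = 0.108s − 0.216, so 0.012s = 0.784 and s = 65.3333.
Then α = 0.12×65.3333 = 7.840 and β = s−α = 57.493.

α = 7.840, β = 57.493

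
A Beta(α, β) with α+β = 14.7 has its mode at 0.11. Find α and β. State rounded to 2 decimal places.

α = 2.40, β = 12.30

For α,β>1 the mode is (α−1)/(α+β−2), so α = mode·(κ−2)+1 = 0.11×12.7+1 = 2.40.
And β = (1−mode)·(κ−2)+1 = 0.89×12.7+1 = 12.30.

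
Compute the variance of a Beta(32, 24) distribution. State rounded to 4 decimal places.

α+β = 56 and αβ = 768, so Var = αβ/[(α+β)²(α+β+1)] = 768/178752 = 0.0043.

0.0043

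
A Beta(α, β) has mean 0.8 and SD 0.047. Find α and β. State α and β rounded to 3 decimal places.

First σ² = 0.002209. Setting α = μn, β = (1−μ)n with n = α+β,
μ(1−μ)/(n+1) = 0.002209 ⇒ n+1 = 0.16/0.002209 = 72.4310 ⇒ n = 71.4310.
Hence α = 0.8×71.4310 = 57.145, β = 0.2×71.4310 = 14.286.

α = 57.145, β = 14.286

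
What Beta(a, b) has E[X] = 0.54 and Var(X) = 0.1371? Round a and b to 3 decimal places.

a = 0.438, b = 0.373

Write ν = a+b; then a = μν and Var = μ(1−μ)/(ν+1).
ν = μ(1−μ)/Var − 1 = 0.2484/0.1371 − 1 = 0.8118.
a = 0.54·0.8118 = 0.438, b = 0.46·0.8118 = 0.373.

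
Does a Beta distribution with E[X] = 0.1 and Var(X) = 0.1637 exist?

No

For any Beta, Var(X) < E[X]·(1−E[X]).
Here μ(1−μ) = 0.1×0.9 = 0.09, and 0.1637 ≥ 0.09.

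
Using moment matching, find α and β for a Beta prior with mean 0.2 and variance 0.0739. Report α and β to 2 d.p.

By moment matching, α+β = μ(1−μ)/σ² − 1 = (0.2·0.8)/0.0739 − 1 = 2.1651 − 1 = 1.1651.
Since α/(α+β) = μ, α = 0.2·1.1651 = 0.23 and β = 0.8·1.1651 = 0.93.

α = 0.23, β = 0.93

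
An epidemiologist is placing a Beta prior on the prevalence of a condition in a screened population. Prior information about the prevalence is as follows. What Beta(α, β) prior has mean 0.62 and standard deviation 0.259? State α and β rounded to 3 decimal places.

First σ² = 0.067081. Setting α = μn, β = (1−μ)n with n = α+β,
μ(1−μ)/(n+1) = 0.067081 ⇒ n+1 = 0.2356/0.067081 = 3.5122 ⇒ n = 2.5122.
Hence α = 0.62×2.5122 = 1.558, β = 0.38×2.5122 = 0.955.

α = 1.558, β = 0.955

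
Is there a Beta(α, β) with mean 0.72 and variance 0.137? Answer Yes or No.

Yes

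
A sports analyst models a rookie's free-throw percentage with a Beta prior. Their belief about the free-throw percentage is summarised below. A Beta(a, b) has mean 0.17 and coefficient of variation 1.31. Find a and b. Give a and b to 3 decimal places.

Var = (CV·μ)² = (1.31×0.17)² = 0.049595.
a+b = μ(1−μ)/Var − 1 = 0.1411/0.049595 − 1 = 1.8450.
Thus a = 0.17·1.8450 = 0.314 and b = 0.83·1.8450 = 1.531.

a = 0.314, b = 1.531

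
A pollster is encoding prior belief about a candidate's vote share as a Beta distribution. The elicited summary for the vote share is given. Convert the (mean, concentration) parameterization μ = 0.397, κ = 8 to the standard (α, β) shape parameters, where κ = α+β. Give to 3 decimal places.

α = 3.176, β = 4.824

α = μκ = 0.397×8 = 3.176 and β = (1−μ)κ = 0.603×8 = 4.824.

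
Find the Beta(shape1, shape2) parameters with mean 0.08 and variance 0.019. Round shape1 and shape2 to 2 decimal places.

Write ν = shape1+shape2; then shape1 = μν and Var = μ(1−μ)/(ν+1).
ν = μ(1−μ)/Var − 1 = 0.0736/0.019 − 1 = 2.8737.
shape1 = 0.08·2.8737 = 0.23, shape2 = 0.92·2.8737 = 2.64.

shape1 = 0.23, shape2 = 2.64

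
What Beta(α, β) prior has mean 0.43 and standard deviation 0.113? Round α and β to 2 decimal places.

α = 7.82, β = 10.37

σ² = 0.113² = 0.012769.
With s = α+β, Var = μ(1−μ)/(s+1), so s+1 = (0.43×0.57)/0.012769 = 19.1949 and s = 18.1949.
α = μs = 7.82, β = (1−μ)s = 10.37.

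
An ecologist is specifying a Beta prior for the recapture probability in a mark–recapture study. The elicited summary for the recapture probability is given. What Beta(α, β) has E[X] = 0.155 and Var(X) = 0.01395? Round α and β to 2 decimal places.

α = 1.30, β = 7.09

Write ν = α+β; then α = μν and Var = μ(1−μ)/(ν+1).
ν = μ(1−μ)/Var − 1 = 0.130975/0.01395 − 1 = 8.3889.
α = 0.155·8.3889 = 1.30, β = 0.845·8.3889 = 7.09.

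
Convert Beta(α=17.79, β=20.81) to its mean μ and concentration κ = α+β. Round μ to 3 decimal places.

κ = α+β = 17.79+20.81 = 38.60; μ = α/κ = 17.79/38.60 = 0.461.

μ = 0.461, κ = 38.60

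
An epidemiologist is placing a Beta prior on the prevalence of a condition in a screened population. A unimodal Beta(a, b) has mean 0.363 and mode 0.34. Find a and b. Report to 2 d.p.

a = 5.05, b = 8.86

Let s = a+b. Mean gives a = μs = 0.363s; mode gives (a−1)/(s−2) = 0.34.
Substituting: 0.363s − 1 = 0.34(s−2) = 0.34s − 0.68, so 0.023s = 0.32 and s = 13.9130.
Then a = 0.363×13.9130 = 5.05 and b = s−a = 8.86.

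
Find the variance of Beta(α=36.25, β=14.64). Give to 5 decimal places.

0.00395

Var = αβ/[(α+β)²(α+β+1)] = (36.25×14.64)/(50.89²×51.89) = 530.7000/134384.312069 = 0.00395.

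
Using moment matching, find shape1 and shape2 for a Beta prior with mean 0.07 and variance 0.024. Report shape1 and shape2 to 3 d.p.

shape1 = 0.120, shape2 = 1.593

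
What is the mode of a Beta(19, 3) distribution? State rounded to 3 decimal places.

0.900

With α,β > 1, mode = (α−1)/(α+β−2) = 18/20 = 0.900.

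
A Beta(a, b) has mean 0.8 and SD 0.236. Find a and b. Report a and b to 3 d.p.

σ² = 0.236² = 0.055696.
With s = a+b, Var = μ(1−μ)/(s+1), so s+1 = (0.8×0.2)/0.055696 = 2.8727 and s = 1.8727.
a = μs = 1.498, b = (1−μ)s = 0.375.

a = 1.498, b = 0.375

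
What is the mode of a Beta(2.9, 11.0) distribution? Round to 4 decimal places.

0.1597

The density x^(α−1)(1−x)^(β−1) is maximised at (α−1)/(α+β−2) = 1.9/11.9 = 0.1597.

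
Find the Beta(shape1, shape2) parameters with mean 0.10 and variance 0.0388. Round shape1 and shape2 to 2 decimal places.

By moment matching, shape1+shape2 = μ(1−μ)/σ² − 1 = (0.10·0.90)/0.0388 − 1 = 2.3196 − 1 = 1.3196.
Since shape1/(shape1+shape2) = μ, shape1 = 0.10·1.3196 = 0.13 and shape2 = 0.90·1.3196 = 1.19.

shape1 = 0.13, shape2 = 1.19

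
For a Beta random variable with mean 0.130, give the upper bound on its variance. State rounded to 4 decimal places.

0.1131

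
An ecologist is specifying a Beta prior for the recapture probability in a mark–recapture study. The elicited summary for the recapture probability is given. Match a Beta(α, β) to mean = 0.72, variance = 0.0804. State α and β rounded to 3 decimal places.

By moment matching, α+β = μ(1−μ)/σ² − 1 = (0.72·0.28)/0.0804 − 1 = 2.5075 − 1 = 1.5075.
Since α/(α+β) = μ, α = 0.72·1.5075 = 1.085 and β = 0.28·1.5075 = 0.422.

α = 1.085, β = 0.422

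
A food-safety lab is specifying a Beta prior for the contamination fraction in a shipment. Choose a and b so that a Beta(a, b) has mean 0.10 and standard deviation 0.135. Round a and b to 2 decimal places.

a = 0.39, b = 3.54

Variance = 0.135² = 0.018225. The moment-matching identity a+b = μ(1−μ)/Var − 1 gives
a+b = 0.0900/0.018225 − 1 = 3.9383, so a = μ·3.9383 = 0.39 and b = (1−μ)·3.9383 = 3.54.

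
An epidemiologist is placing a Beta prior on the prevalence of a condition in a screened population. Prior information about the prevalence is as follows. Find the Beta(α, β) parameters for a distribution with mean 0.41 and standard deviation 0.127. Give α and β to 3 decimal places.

α = 5.739, β = 8.259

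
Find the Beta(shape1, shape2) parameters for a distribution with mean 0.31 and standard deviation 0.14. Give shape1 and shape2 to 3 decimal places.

shape1 = 3.073, shape2 = 6.840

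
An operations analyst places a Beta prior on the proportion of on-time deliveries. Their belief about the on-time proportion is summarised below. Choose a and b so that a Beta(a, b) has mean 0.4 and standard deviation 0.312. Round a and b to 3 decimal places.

a = 0.586, b = 0.879

Variance = 0.312² = 0.097344. The moment-matching identity a+b = μ(1−μ)/Var − 1 gives
a+b = 0.24/0.097344 − 1 = 1.4655, so a = μ·1.4655 = 0.586 and b = (1−μ)·1.4655 = 0.879.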